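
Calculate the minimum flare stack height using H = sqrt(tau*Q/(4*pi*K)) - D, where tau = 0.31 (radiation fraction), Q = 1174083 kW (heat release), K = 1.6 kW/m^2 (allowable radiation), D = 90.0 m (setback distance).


tau*Q/(4*pi*K) = 0.31 * 1174083 / (4 * pi * 1.6) = 18102.2
sqrt(18102.2) = 134.544
H = 134.544 - 90.0 = 44.54

44.54 m


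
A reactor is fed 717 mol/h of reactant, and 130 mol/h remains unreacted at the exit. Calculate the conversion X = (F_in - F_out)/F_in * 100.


X = (F_in - F_out) / F_in * 100
Moles reacted = 717 - 130 = 587
X = 587 / 717 * 100
= 0.8187 * 100
= 81.87 %

81.87 %


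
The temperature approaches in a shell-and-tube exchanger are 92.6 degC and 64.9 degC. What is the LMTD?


LMTD = (dT1 - dT2) / ln(dT1/dT2)
= (92.6 - 64.9) / ln(92.6 / 64.9) = 27.7 / 0.355442 = 77.93

77.93 degC


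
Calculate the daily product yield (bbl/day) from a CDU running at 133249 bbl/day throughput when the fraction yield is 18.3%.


Crude throughput = 133249 bbl/day
Fraction yield = 18.3%
yield = throughput * fraction / 100
yield = 133249 * 18.3 / 100 = 24384.567

24384.567 bbl/day


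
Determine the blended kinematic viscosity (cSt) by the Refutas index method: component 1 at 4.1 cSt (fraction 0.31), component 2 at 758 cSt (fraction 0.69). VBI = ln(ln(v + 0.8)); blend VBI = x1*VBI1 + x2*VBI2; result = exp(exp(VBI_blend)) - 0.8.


Refutas method: VBN_i = 14.534*ln(ln(visc_i + 0.8)) + 10.975, blended linearly by mass fraction; since VBN is linear in VBI_i = ln(ln(visc_i + 0.8)) and the fractions sum to 1, blend VBI directly: visc = exp(exp(VBI_blend)) - 0.8
VBI_1 = ln(ln(4.1 + 0.8)) = 0.463253
VBI_2 = ln(ln(758 + 0.8)) = 1.89187
VBI_blend = 0.31 * 0.463253 + 0.69 * 1.89187 = 1.449
visc_blend = exp(exp(1.449)) - 0.8 = 69.93

69.93 cSt


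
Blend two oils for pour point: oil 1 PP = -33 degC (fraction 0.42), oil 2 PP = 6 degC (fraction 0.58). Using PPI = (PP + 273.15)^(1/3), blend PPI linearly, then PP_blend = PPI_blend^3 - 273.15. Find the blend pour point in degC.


PPI_1 = (-33 + 273.15)^(1/3) = 6.215759
PPI_2 = (6 + 273.15)^(1/3) = 6.535506
PPI_blend = 0.42 * 6.215759 + 0.58 * 6.535506 = 6.401212
PP_blend = 6.401212^3 - 273.15 = 262.293 - 273.15 = -10.86

-10.86 degC


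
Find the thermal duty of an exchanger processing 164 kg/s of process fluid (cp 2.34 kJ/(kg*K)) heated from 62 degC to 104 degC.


Q = m_dot * cp * delta_T
delta_T = 104 - 62 = 42 K
Q = 164 * 2.34 * 42
= 383.76 * 42
= 16117.92 kW

16117.92 kW


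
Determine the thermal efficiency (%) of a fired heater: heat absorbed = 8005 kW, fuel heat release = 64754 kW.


Furnace efficiency = Q_absorbed / Q_fuel * 100
= 8005 / 64754 * 100 = 12.36

12.36 %


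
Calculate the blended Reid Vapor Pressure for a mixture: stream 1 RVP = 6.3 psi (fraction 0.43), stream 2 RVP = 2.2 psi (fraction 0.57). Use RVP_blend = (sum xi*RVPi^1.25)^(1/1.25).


Chevron index: RVP_blend = (sum xi*RVPi^1.25)^(1/1.25)
RVP^1.25 terms: 0.43 * 6.3^1.25 + 0.57 * 2.2^1.25 = 5.81907
RVP_blend = 5.81907^(1/1.25) = 4.092

4.092 psi


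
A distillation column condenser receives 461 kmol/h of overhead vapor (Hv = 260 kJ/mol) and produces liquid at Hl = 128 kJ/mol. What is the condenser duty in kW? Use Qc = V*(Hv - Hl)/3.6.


Qc = 461 * (260 - 128) / 3.6 = 461 * 132 / 3.6 = 16900

16900 kW


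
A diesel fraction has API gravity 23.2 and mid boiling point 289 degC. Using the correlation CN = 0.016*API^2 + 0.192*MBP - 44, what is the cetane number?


CN = 0.016 * 23.2^2 + 0.192 * 289 - 44
CN = 8.61184 + 55.488 - 44 = 20.09984

20.09984


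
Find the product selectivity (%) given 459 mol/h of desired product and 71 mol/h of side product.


Selectivity = desired / (desired + undesired) * 100
Total products = 459 + 71 = 530 mol/h
S = 459 / 530 * 100
= 0.8660 * 100
= 86.60 %

86.60 %


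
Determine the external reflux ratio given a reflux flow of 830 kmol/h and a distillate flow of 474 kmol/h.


Reflux ratio definition: R = L / D (liquid returned / distillate withdrawn)
L = 830 kmol/h, D = 474 kmol/h
R = 830 / 474 = 1.751

1.751


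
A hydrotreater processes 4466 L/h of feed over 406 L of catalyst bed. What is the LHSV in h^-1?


LHSV = volumetric feed rate / catalyst volume
= 4466 L/h / 406 L
= 11.00 h^-1

11.00 h^-1


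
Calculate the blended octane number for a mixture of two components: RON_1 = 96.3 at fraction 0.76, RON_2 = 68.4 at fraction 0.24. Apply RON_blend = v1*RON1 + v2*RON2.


Linear blending: RON_blend = sum(vi * RONi)
Contribution 1: 0.76 * 96.3 = 73.188
Contribution 2: 0.24 * 68.4 = 16.416
RON_blend = 73.188 + 16.416 = 89.604

89.604


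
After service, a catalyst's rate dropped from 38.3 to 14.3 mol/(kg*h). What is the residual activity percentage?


Activity (%) = (rate_used / rate_fresh) * 100
rate_used = 14.3, rate_fresh = 38.3
= (14.3 / 38.3) * 100
= 0.3734 * 100 = 37.34

37.34 %


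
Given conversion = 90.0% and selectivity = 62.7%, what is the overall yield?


Overall yield = conversion (%) * selectivity (%) / 100
Conversion = 90.0%, Selectivity = 62.7%
Y = 90.0 * 62.7 / 100
= 56.43 %

56.43 %


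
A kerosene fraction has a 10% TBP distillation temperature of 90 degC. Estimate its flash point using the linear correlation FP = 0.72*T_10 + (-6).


FP = 0.72 * 90 + (-6) = 58.8

58.8 degC


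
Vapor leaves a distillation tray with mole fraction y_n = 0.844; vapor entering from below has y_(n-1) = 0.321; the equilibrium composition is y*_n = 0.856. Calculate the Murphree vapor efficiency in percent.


Murphree vapor efficiency: EMV = (y_n - y_(n-1)) / (y*_n - y_(n-1)) * 100
EMV = (0.844 - 0.321) / (0.856 - 0.321) * 100 = 0.523 / 0.535 * 100 = 97.76

97.76 %


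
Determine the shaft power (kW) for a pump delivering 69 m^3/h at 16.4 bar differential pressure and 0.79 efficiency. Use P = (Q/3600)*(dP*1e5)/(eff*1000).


Q = 69 / 3600 = 0.0191667 m^3/s
P = 0.0191667 * (16.4 * 1e5) / 0.79 / 1000 = 39.79

39.79 kW


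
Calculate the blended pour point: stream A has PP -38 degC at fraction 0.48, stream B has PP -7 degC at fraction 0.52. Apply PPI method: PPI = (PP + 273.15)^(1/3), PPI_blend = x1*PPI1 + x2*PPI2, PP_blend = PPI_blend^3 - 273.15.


PPI_1 = (-38 + 273.15)^(1/3) = 6.172318
PPI_2 = (-7 + 273.15)^(1/3) = 6.432436
PPI_blend = 0.48 * 6.172318 + 0.52 * 6.432436 = 6.307579
PP_blend = 6.307579^3 - 273.15 = 250.9505 - 273.15 = -22.2

-22.2 degC


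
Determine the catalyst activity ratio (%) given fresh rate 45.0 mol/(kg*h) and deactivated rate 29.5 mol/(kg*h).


Activity (%) = (rate_used / rate_fresh) * 100
rate_used = 29.5, rate_fresh = 45.0
= (29.5 / 45.0) * 100
= 0.6556 * 100 = 65.56

65.56 %


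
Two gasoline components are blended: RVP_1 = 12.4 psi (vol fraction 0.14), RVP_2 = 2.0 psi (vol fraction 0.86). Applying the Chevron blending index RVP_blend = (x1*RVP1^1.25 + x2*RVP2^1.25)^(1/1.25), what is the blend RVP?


Chevron index: RVP_blend = (sum xi*RVPi^1.25)^(1/1.25)
RVP^1.25 terms: 0.14 * 12.4^1.25 + 0.86 * 2.0^1.25 = 5.30309
RVP_blend = 5.30309^(1/1.25) = 3.799

3.799 psi


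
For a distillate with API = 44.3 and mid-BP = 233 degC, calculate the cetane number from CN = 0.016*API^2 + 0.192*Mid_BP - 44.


CN = 0.016 * 44.3^2 + 0.192 * 233 - 44
CN = 31.39984 + 44.736 - 44 = 32.13584

32.13584


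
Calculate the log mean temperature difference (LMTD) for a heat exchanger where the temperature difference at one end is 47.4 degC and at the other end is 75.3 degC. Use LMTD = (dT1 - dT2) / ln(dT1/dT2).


LMTD = (dT1 - dT2) / ln(dT1/dT2)
= (47.4 - 75.3) / ln(47.4 / 75.3) = -27.9 / -0.462858 = 60.28

60.28 degC


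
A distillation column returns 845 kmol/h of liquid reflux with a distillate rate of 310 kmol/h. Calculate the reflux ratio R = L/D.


Reflux ratio definition: R = L / D (liquid returned / distillate withdrawn)
L = 845 kmol/h, D = 310 kmol/h
R = 845 / 310 = 2.726

2.726


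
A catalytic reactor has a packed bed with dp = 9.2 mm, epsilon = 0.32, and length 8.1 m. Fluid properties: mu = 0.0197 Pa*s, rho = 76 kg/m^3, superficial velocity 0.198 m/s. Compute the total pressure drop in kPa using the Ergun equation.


dp = 9.2 mm = 0.0092 m
Viscous term = 150*0.0197*0.198*(1-0.32)^2 / (0.0092^2*0.32^3) = 97547.2
Inertial term = 1.75*76*0.198^2*(1-0.32) / (0.0092*0.32^3) = 11761.2
dP/L = 97547.2 + 11761.2 = 109308 Pa/m
dP = 109308 * 8.1 / 1000 = 885.4 kPa

885.4 kPa


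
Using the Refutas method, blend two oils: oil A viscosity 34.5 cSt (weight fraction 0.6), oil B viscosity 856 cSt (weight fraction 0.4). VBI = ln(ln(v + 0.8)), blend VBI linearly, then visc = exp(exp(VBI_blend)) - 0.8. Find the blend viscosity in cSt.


Refutas method: VBN_i = 14.534*ln(ln(visc_i + 0.8)) + 10.975, blended linearly by mass fraction; since VBN is linear in VBI_i = ln(ln(visc_i + 0.8)) and the fractions sum to 1, blend VBI directly: visc = exp(exp(VBI_blend)) - 0.8
VBI_1 = ln(ln(34.5 + 0.8)) = 1.27085
VBI_2 = ln(ln(856 + 0.8)) = 1.91002
VBI_blend = 0.6 * 1.27085 + 0.4 * 1.91002 = 1.52652
visc_blend = exp(exp(1.52652)) - 0.8 = 98.90

98.90 cSt


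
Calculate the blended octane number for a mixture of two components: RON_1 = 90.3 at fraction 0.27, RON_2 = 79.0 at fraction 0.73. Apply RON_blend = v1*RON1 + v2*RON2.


Linear blending: RON_blend = sum(vi * RONi)
Contribution 1: 0.27 * 90.3 = 24.381
Contribution 2: 0.73 * 79.0 = 57.67
RON_blend = 24.381 + 57.67 = 82.051

82.051


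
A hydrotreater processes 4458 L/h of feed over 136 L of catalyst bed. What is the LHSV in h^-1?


LHSV = volumetric feed rate / catalyst volume
= 4458 L/h / 136 L
= 32.78 h^-1

32.78 h^-1


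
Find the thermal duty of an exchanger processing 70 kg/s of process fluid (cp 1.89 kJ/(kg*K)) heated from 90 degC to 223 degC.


Q = m_dot * cp * delta_T
delta_T = 223 - 90 = 133 K
Q = 70 * 1.89 * 133
= 132.3 * 133
= 17595.9 kW

17595.9 kW


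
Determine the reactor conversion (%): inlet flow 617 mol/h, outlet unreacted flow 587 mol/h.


X = (F_in - F_out) / F_in * 100
Moles reacted = 617 - 587 = 30
X = 30 / 617 * 100
= 0.04862 * 100
= 4.862 %

4.862 %


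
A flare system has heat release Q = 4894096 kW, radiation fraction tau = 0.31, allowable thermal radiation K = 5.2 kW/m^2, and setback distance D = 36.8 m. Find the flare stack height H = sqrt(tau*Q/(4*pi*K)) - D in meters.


tau*Q/(4*pi*K) = 0.31 * 4894096 / (4 * pi * 5.2) = 23217.8
sqrt(23217.8) = 152.374
H = 152.374 - 36.8 = 115.6

115.6 m


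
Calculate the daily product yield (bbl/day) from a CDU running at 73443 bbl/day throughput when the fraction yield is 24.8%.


Crude throughput = 73443 bbl/day
Fraction yield = 24.8%
yield = throughput * fraction / 100
yield = 73443 * 24.8 / 100 = 18213.864

18213.864 bbl/day


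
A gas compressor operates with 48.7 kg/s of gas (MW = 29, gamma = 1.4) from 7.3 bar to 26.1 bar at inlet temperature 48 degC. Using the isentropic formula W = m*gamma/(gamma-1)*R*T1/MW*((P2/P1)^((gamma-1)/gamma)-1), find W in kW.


Isentropic work: W = m*(gamma/(gamma-1))*(R*T1/MW)*((P2/P1)^((gamma-1)/gamma) - 1)
T1 = 48 + 273.15 = 321.15 K
Pressure ratio = 26.1 / 7.3 = 3.57534
Exponent = (1.4 - 1)/1.4 = 0.285714
(P2/P1)^exp - 1 = 3.57534^0.285714 - 1 = 0.439098
W = 48.7 * 1.4 / 0.4 * 8.314 * 321.15 / 29 * 0.439098 = 6891

6891 kW


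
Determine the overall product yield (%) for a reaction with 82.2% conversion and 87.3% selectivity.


Overall yield = conversion (%) * selectivity (%) / 100
Conversion = 82.2%, Selectivity = 87.3%
Y = 82.2 * 87.3 / 100
= 71.7606 %

71.7606 %


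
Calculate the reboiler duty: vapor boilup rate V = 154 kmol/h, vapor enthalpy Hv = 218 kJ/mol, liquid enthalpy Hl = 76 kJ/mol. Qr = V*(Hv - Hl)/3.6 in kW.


Qr = 154 * (218 - 76) / 3.6 = 154 * 142 / 3.6 = 6074

6074 kW


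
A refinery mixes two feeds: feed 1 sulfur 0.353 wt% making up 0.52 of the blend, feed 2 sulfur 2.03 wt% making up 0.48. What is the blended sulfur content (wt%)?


Linear sulfur blending: S_blend = x1*S1 + x2*S2
Contribution 1: 0.52 * 0.353 = 0.18356 wt%
Contribution 2: 0.48 * 2.03 = 0.9744 wt%
S_blend = 0.18356 + 0.9744 = 1.15796

1.15796 wt%


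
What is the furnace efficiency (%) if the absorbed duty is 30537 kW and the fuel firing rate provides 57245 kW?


Furnace efficiency = Q_absorbed / Q_fuel * 100
= 30537 / 57245 * 100 = 53.34

53.34 %


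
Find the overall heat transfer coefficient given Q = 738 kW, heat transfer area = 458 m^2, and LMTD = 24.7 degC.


From Q = U*A*LMTD, U = Q / (A * LMTD)
U = 738 / (458 * 24.7) = 738 / 11312.6 = 0.06524

0.06524 kW/(m^2*K)


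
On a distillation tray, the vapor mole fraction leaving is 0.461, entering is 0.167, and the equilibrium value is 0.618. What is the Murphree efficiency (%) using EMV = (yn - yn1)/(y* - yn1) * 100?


Murphree vapor efficiency: EMV = (y_n - y_(n-1)) / (y*_n - y_(n-1)) * 100
EMV = (0.461 - 0.167) / (0.618 - 0.167) * 100 = 0.294 / 0.451 * 100 = 65.19

65.19 %


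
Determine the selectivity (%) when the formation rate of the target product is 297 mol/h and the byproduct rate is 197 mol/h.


Selectivity = desired / (desired + undesired) * 100
Total products = 297 + 197 = 494 mol/h
S = 297 / 494 * 100
= 0.6012 * 100
= 60.12 %

60.12 %


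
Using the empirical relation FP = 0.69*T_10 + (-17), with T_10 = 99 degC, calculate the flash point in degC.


FP = 0.69 * 99 + (-17) = 51.31

51.31 degC


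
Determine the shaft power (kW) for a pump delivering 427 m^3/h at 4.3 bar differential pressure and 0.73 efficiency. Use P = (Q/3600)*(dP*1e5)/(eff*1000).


Q = 427 / 3600 = 0.118611 m^3/s
P = 0.118611 * (4.3 * 1e5) / 0.73 / 1000 = 69.87

69.87 kW


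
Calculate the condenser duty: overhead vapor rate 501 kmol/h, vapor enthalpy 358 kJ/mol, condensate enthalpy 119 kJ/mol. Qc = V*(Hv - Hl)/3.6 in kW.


Qc = 501 * (358 - 119) / 3.6 = 501 * 239 / 3.6 = 33260

33260 kW


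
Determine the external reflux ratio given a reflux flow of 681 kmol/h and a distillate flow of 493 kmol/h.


Reflux ratio definition: R = L / D (liquid returned / distillate withdrawn)
L = 681 kmol/h, D = 493 kmol/h
R = 681 / 493 = 1.381

1.381


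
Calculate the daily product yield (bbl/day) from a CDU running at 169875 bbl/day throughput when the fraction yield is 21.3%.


Crude throughput = 169875 bbl/day
Fraction yield = 21.3%
yield = throughput * fraction / 100
yield = 169875 * 21.3 / 100 = 36183.375

36183.375 bbl/day


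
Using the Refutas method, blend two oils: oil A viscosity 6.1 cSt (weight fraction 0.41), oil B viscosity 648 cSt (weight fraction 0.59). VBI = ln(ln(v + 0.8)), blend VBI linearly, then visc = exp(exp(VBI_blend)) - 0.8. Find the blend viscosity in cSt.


Refutas method: VBN_i = 14.534*ln(ln(visc_i + 0.8)) + 10.975, blended linearly by mass fraction; since VBN is linear in VBI_i = ln(ln(visc_i + 0.8)) and the fractions sum to 1, blend VBI directly: visc = exp(exp(VBI_blend)) - 0.8
VBI_1 = ln(ln(6.1 + 0.8)) = 0.658308
VBI_2 = ln(ln(648 + 0.8)) = 1.86797
VBI_blend = 0.41 * 0.658308 + 0.59 * 1.86797 = 1.37201
visc_blend = exp(exp(1.37201)) - 0.8 = 50.79

50.79 cSt


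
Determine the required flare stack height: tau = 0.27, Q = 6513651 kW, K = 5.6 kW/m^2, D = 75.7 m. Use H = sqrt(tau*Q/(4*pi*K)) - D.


tau*Q/(4*pi*K) = 0.27 * 6513651 / (4 * pi * 5.6) = 24991.4
sqrt(24991.4) = 158.087
H = 158.087 - 75.7 = 82.39

82.39 m


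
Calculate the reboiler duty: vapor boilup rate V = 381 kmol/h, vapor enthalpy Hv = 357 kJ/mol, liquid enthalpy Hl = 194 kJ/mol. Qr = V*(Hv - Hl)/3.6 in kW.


Qr = 381 * (357 - 194) / 3.6 = 381 * 163 / 3.6 = 17250

17250 kW


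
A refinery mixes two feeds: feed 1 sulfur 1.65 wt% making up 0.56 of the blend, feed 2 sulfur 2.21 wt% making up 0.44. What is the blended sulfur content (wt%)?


Linear sulfur blending: S_blend = x1*S1 + x2*S2
Contribution 1: 0.56 * 1.65 = 0.924 wt%
Contribution 2: 0.44 * 2.21 = 0.9724 wt%
S_blend = 0.924 + 0.9724 = 1.8964

1.8964 wt%


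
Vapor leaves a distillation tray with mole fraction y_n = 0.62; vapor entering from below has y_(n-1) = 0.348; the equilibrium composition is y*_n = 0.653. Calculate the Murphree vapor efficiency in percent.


Murphree vapor efficiency: EMV = (y_n - y_(n-1)) / (y*_n - y_(n-1)) * 100
EMV = (0.62 - 0.348) / (0.653 - 0.348) * 100 = 0.272 / 0.305 * 100 = 89.18

89.18 %


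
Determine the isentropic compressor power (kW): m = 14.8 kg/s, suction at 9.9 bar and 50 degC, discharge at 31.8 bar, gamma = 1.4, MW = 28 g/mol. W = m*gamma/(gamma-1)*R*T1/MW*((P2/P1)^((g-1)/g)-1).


Isentropic work: W = m*(gamma/(gamma-1))*(R*T1/MW)*((P2/P1)^((gamma-1)/gamma) - 1)
T1 = 50 + 273.15 = 323.15 K
Pressure ratio = 31.8 / 9.9 = 3.21212
Exponent = (1.4 - 1)/1.4 = 0.285714
(P2/P1)^exp - 1 = 3.21212^0.285714 - 1 = 0.395717
W = 14.8 * 1.4 / 0.4 * 8.314 * 323.15 / 28 * 0.395717 = 1967

1967 kW


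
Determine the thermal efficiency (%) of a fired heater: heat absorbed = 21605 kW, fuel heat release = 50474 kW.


Furnace efficiency = Q_absorbed / Q_fuel * 100
= 21605 / 50474 * 100 = 42.80

42.80 %


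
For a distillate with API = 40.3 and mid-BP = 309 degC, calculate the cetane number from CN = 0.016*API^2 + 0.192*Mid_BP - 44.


CN = 0.016 * 40.3^2 + 0.192 * 309 - 44
CN = 25.98544 + 59.328 - 44 = 41.31344

41.31344


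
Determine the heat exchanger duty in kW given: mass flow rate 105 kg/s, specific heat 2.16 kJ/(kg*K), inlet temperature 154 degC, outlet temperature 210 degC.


Q = m_dot * cp * delta_T
delta_T = 210 - 154 = 56 K
Q = 105 * 2.16 * 56
= 226.8 * 56
= 12700.8 kW

12700.8 kW


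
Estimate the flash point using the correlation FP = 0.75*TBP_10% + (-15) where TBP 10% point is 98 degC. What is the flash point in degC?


FP = 0.75 * 98 + (-15) = 58.5

58.5 degC


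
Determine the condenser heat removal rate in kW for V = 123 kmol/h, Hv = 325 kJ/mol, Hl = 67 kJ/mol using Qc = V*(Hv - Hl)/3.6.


Qc = 123 * (325 - 67) / 3.6 = 123 * 258 / 3.6 = 8815

8815 kW


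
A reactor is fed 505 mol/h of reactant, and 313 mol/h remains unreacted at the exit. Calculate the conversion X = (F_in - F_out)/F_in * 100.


X = (F_in - F_out) / F_in * 100
Moles reacted = 505 - 313 = 192
X = 192 / 505 * 100
= 0.3802 * 100
= 38.02 %

38.02 %


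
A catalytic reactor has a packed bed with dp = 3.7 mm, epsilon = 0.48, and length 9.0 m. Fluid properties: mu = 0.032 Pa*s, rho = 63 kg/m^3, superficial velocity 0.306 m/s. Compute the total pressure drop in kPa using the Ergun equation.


dp = 3.7 mm = 0.0037 m
Viscous term = 150*0.032*0.306*(1-0.48)^2 / (0.0037^2*0.48^3) = 262327
Inertial term = 1.75*63*0.306^2*(1-0.48) / (0.0037*0.48^3) = 13119
dP/L = 262327 + 13119 = 275446 Pa/m
dP = 275446 * 9.0 / 1000 = 2479 kPa

2479 kPa


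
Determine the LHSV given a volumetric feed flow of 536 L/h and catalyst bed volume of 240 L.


LHSV = volumetric feed rate / catalyst volume
= 536 L/h / 240 L
= 2.233 h^-1

2.233 h^-1


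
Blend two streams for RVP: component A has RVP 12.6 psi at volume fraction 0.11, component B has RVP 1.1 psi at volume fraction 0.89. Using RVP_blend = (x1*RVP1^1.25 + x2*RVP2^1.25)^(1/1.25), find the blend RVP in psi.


Chevron index: RVP_blend = (sum xi*RVPi^1.25)^(1/1.25)
RVP^1.25 terms: 0.11 * 12.6^1.25 + 0.89 * 1.1^1.25 = 3.6139
RVP_blend = 3.6139^(1/1.25) = 2.795

2.795 psi


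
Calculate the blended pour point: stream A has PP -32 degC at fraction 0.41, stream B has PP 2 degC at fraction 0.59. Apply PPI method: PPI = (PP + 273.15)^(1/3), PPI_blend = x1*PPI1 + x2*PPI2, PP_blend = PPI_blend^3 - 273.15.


PPI_1 = (-32 + 273.15)^(1/3) = 6.224375
PPI_2 = (2 + 273.15)^(1/3) = 6.504139
PPI_blend = 0.41 * 6.224375 + 0.59 * 6.504139 = 6.389436
PP_blend = 6.389436^3 - 273.15 = 260.848 - 273.15 = -12.3

-12.3 degC


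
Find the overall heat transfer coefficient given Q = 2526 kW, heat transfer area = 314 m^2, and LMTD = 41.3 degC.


From Q = U*A*LMTD, U = Q / (A * LMTD)
U = 2526 / (314 * 41.3) = 2526 / 12968.2 = 0.1948

0.1948 kW/(m^2*K)


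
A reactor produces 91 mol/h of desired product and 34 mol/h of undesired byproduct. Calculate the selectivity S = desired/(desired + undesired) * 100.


Selectivity = desired / (desired + undesired) * 100
Total products = 91 + 34 = 125 mol/h
S = 91 / 125 * 100
= 0.7280 * 100
= 72.80 %

72.80 %


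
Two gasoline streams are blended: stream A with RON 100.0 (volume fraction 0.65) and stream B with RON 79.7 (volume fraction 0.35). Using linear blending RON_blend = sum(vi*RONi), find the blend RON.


Linear blending: RON_blend = sum(vi * RONi)
Contribution 1: 0.65 * 100.0 = 65
Contribution 2: 0.35 * 79.7 = 27.895
RON_blend = 65 + 27.895 = 92.895

92.895


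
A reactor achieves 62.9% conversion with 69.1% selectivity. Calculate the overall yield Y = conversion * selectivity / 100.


Overall yield = conversion (%) * selectivity (%) / 100
Conversion = 62.9%, Selectivity = 69.1%
Y = 62.9 * 69.1 / 100
= 43.4639 %

43.4639 %


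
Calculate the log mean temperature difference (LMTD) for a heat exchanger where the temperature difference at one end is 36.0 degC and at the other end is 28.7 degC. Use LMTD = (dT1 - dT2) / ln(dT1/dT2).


LMTD = (dT1 - dT2) / ln(dT1/dT2)
= (36.0 - 28.7) / ln(36.0 / 28.7) = 7.3 / 0.226622 = 32.21

32.21 degC


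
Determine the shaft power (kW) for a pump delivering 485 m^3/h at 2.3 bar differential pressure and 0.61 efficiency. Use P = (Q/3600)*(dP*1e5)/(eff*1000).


Q = 485 / 3600 = 0.134722 m^3/s
P = 0.134722 * (2.3 * 1e5) / 0.61 / 1000 = 50.80

50.80 kW


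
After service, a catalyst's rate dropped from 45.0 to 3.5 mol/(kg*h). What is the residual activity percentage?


Activity (%) = (rate_used / rate_fresh) * 100
rate_used = 3.5, rate_fresh = 45.0
= (3.5 / 45.0) * 100
= 0.07778 * 100 = 7.778

7.778 %


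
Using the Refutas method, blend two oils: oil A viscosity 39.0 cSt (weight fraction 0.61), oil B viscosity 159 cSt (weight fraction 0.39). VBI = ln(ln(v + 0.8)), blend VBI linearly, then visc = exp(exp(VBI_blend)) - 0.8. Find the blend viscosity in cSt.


Refutas method: VBN_i = 14.534*ln(ln(visc_i + 0.8)) + 10.975, blended linearly by mass fraction; since VBN is linear in VBI_i = ln(ln(visc_i + 0.8)) and the fractions sum to 1, blend VBI directly: visc = exp(exp(VBI_blend)) - 0.8
VBI_1 = ln(ln(39.0 + 0.8)) = 1.30396
VBI_2 = ln(ln(159 + 0.8)) = 1.62411
VBI_blend = 0.61 * 1.30396 + 0.39 * 1.62411 = 1.42882
visc_blend = exp(exp(1.42882)) - 0.8 = 64.16

64.16 cSt


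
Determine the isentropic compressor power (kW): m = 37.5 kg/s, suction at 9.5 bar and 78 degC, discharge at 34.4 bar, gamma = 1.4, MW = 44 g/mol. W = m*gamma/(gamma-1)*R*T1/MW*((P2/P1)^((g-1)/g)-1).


Isentropic work: W = m*(gamma/(gamma-1))*(R*T1/MW)*((P2/P1)^((gamma-1)/gamma) - 1)
T1 = 78 + 273.15 = 351.15 K
Pressure ratio = 34.4 / 9.5 = 3.62105
Exponent = (1.4 - 1)/1.4 = 0.285714
(P2/P1)^exp - 1 = 3.62105^0.285714 - 1 = 0.444331
W = 37.5 * 1.4 / 0.4 * 8.314 * 351.15 / 44 * 0.444331 = 3870

3870 kW


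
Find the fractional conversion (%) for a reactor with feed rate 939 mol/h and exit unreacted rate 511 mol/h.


X = (F_in - F_out) / F_in * 100
Moles reacted = 939 - 511 = 428
X = 428 / 939 * 100
= 0.4558 * 100
= 45.58 %

45.58 %


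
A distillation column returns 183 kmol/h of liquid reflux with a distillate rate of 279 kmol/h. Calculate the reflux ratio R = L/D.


Reflux ratio definition: R = L / D (liquid returned / distillate withdrawn)
L = 183 kmol/h, D = 279 kmol/h
R = 183 / 279 = 0.6559

0.6559


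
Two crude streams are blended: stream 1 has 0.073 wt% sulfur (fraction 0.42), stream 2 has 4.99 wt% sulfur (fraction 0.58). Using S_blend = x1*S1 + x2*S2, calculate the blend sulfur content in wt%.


Linear sulfur blending: S_blend = x1*S1 + x2*S2
Contribution 1: 0.42 * 0.073 = 0.03066 wt%
Contribution 2: 0.58 * 4.99 = 2.8942 wt%
S_blend = 0.03066 + 2.8942 = 2.92486

2.92486 wt%


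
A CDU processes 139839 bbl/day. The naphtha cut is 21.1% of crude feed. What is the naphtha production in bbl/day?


Crude throughput = 139839 bbl/day
Fraction yield = 21.1%
yield = throughput * fraction / 100
yield = 139839 * 21.1 / 100 = 29506.029

29506.029 bbl/day


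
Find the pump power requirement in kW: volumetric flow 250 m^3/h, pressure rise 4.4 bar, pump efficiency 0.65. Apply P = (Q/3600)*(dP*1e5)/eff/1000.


Q = 250 / 3600 = 0.0694444 m^3/s
P = 0.0694444 * (4.4 * 1e5) / 0.65 / 1000 = 47.01

47.01 kW


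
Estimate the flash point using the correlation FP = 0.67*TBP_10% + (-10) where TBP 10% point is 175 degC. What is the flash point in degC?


FP = 0.67 * 175 + (-10) = 107.25

107.25 degC


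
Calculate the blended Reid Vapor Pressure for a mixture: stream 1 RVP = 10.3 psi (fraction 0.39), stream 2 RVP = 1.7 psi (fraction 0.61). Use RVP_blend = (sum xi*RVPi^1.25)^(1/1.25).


Chevron index: RVP_blend = (sum xi*RVPi^1.25)^(1/1.25)
RVP^1.25 terms: 0.39 * 10.3^1.25 + 0.61 * 1.7^1.25 = 8.38044
RVP_blend = 8.38044^(1/1.25) = 5.478

5.478 psi


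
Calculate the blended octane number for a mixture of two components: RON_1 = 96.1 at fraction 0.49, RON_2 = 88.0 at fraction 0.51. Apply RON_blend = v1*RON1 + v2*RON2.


Linear blending: RON_blend = sum(vi * RONi)
Contribution 1: 0.49 * 96.1 = 47.089
Contribution 2: 0.51 * 88.0 = 44.88
RON_blend = 47.089 + 44.88 = 91.969

91.969


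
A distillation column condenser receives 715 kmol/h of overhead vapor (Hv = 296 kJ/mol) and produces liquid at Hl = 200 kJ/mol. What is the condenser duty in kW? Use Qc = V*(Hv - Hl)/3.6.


Qc = 715 * (296 - 200) / 3.6 = 715 * 96 / 3.6 = 19070

19070 kW


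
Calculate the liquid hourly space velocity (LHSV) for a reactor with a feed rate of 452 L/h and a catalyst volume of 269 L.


LHSV = volumetric feed rate / catalyst volume
= 452 L/h / 269 L
= 1.680 h^-1

1.680 h^-1


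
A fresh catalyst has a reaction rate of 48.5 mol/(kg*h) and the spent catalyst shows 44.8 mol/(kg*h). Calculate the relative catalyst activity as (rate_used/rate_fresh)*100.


Activity (%) = (rate_used / rate_fresh) * 100
rate_used = 44.8, rate_fresh = 48.5
= (44.8 / 48.5) * 100
= 0.9237 * 100 = 92.37

92.37 %


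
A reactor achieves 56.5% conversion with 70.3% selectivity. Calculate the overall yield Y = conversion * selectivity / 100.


Overall yield = conversion (%) * selectivity (%) / 100
Conversion = 56.5%, Selectivity = 70.3%
Y = 56.5 * 70.3 / 100
= 39.7195 %

39.7195 %


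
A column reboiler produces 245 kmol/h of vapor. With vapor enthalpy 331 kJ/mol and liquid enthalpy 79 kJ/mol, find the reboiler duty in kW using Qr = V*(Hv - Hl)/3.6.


Qr = 245 * (331 - 79) / 3.6 = 245 * 252 / 3.6 = 17150

17150 kW


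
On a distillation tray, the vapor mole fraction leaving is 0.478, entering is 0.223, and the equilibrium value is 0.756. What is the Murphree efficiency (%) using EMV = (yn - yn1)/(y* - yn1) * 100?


Murphree vapor efficiency: EMV = (y_n - y_(n-1)) / (y*_n - y_(n-1)) * 100
EMV = (0.478 - 0.223) / (0.756 - 0.223) * 100 = 0.255 / 0.533 * 100 = 47.84

47.84 %


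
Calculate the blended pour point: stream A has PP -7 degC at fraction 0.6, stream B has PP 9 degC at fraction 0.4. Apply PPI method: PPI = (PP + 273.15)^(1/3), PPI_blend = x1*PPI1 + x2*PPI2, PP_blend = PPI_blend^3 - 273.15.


PPI_1 = (-7 + 273.15)^(1/3) = 6.432436
PPI_2 = (9 + 273.15)^(1/3) = 6.558835
PPI_blend = 0.6 * 6.432436 + 0.4 * 6.558835 = 6.482996
PP_blend = 6.482996^3 - 273.15 = 272.4754 - 273.15 = -0.67

-0.67 degC


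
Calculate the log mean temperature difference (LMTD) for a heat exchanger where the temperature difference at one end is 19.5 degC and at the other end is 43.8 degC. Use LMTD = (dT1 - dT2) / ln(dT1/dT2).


LMTD = (dT1 - dT2) / ln(dT1/dT2)
= (19.5 - 43.8) / ln(19.5 / 43.8) = -24.3 / -0.809219 = 30.03

30.03 degC


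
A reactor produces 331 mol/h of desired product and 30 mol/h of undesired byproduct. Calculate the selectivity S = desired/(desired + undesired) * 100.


Selectivity = desired / (desired + undesired) * 100
Total products = 331 + 30 = 361 mol/h
S = 331 / 361 * 100
= 0.9169 * 100
= 91.69 %

91.69 %


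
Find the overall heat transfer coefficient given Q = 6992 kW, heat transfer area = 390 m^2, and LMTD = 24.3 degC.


From Q = U*A*LMTD, U = Q / (A * LMTD)
U = 6992 / (390 * 24.3) = 6992 / 9477 = 0.7378

0.7378 kW/(m^2*K)


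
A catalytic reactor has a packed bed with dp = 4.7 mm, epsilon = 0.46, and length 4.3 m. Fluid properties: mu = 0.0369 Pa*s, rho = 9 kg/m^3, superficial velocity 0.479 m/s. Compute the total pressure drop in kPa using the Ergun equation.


dp = 4.7 mm = 0.0047 m
Viscous term = 150*0.0369*0.479*(1-0.46)^2 / (0.0047^2*0.46^3) = 359560
Inertial term = 1.75*9*0.479^2*(1-0.46) / (0.0047*0.46^3) = 4265.54
dP/L = 359560 + 4265.54 = 363826 Pa/m
dP = 363826 * 4.3 / 1000 = 1564 kPa

1564 kPa


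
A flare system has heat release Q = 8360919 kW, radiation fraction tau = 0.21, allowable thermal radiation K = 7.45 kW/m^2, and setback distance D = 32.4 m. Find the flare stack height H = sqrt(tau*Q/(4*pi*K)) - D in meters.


tau*Q/(4*pi*K) = 0.21 * 8360919 / (4 * pi * 7.45) = 18754.6
sqrt(18754.6) = 136.947
H = 136.947 - 32.4 = 104.5

104.5 m


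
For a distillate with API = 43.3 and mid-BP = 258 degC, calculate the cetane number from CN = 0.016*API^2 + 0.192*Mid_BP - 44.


CN = 0.016 * 43.3^2 + 0.192 * 258 - 44
CN = 29.99824 + 49.536 - 44 = 35.53424

35.53424


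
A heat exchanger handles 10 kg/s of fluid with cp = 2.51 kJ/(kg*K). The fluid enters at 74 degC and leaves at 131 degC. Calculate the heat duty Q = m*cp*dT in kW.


Q = m_dot * cp * delta_T
delta_T = 131 - 74 = 57 K
Q = 10 * 2.51 * 57
= 25.1 * 57
= 1430.7 kW

1430.7 kW


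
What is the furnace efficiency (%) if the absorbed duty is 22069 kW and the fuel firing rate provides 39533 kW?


Furnace efficiency = Q_absorbed / Q_fuel * 100
= 22069 / 39533 * 100 = 55.82

55.82 %


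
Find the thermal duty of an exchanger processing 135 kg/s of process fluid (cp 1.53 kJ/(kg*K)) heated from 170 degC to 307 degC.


Q = m_dot * cp * delta_T
delta_T = 307 - 170 = 137 K
Q = 135 * 1.53 * 137
= 206.55 * 137
= 28297.35 kW

28297.35 kW


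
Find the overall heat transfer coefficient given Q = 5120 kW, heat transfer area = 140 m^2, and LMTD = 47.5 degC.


From Q = U*A*LMTD, U = Q / (A * LMTD)
U = 5120 / (140 * 47.5) = 5120 / 6650 = 0.7699

0.7699 kW/(m^2*K)


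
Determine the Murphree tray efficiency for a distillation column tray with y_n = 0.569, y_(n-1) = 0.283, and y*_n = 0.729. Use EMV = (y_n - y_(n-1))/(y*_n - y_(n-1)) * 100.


Murphree vapor efficiency: EMV = (y_n - y_(n-1)) / (y*_n - y_(n-1)) * 100
EMV = (0.569 - 0.283) / (0.729 - 0.283) * 100 = 0.286 / 0.446 * 100 = 64.13

64.13 %


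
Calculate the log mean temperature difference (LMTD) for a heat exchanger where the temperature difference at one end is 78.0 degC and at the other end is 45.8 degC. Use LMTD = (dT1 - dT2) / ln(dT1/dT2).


LMTD = (dT1 - dT2) / ln(dT1/dT2)
= (78.0 - 45.8) / ln(78.0 / 45.8) = 32.2 / 0.532425 = 60.48

60.48 degC


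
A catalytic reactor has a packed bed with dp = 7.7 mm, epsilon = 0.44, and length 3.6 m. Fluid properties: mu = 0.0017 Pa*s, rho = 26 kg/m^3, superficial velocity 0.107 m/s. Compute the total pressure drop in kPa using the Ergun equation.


dp = 7.7 mm = 0.0077 m
Viscous term = 150*0.0017*0.107*(1-0.44)^2 / (0.0077^2*0.44^3) = 1694.18
Inertial term = 1.75*26*0.107^2*(1-0.44) / (0.0077*0.44^3) = 444.752
dP/L = 1694.18 + 444.752 = 2138.93 Pa/m
dP = 2138.93 * 3.6 / 1000 = 7.700 kPa

7.700 kPa


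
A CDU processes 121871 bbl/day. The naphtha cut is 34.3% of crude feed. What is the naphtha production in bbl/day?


Crude throughput = 121871 bbl/day
Fraction yield = 34.3%
yield = throughput * fraction / 100
yield = 121871 * 34.3 / 100 = 41801.753

41801.753 bbl/day


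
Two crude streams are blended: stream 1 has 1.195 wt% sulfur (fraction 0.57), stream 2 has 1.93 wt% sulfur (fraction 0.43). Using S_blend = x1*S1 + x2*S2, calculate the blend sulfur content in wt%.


Linear sulfur blending: S_blend = x1*S1 + x2*S2
Contribution 1: 0.57 * 1.195 = 0.68115 wt%
Contribution 2: 0.43 * 1.93 = 0.8299 wt%
S_blend = 0.68115 + 0.8299 = 1.51105

1.51105 wt%


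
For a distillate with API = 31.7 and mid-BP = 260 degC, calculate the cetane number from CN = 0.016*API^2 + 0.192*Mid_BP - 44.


CN = 0.016 * 31.7^2 + 0.192 * 260 - 44
CN = 16.07824 + 49.92 - 44 = 21.99824

21.99824


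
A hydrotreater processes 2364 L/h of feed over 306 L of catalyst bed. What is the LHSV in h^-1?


LHSV = volumetric feed rate / catalyst volume
= 2364 L/h / 306 L
= 7.725 h^-1

7.725 h^-1


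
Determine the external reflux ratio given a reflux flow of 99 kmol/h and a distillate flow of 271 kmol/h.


Reflux ratio definition: R = L / D (liquid returned / distillate withdrawn)
L = 99 kmol/h, D = 271 kmol/h
R = 99 / 271 = 0.3653

0.3653


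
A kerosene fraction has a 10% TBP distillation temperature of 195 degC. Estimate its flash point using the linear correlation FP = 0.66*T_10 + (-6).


FP = 0.66 * 195 + (-6) = 122.7

122.7 degC


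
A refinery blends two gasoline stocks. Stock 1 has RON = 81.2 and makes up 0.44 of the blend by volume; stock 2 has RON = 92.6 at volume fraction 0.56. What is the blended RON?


Linear blending: RON_blend = sum(vi * RONi)
Contribution 1: 0.44 * 81.2 = 35.728
Contribution 2: 0.56 * 92.6 = 51.856
RON_blend = 35.728 + 51.856 = 87.584

87.584


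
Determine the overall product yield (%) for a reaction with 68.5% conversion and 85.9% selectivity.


Overall yield = conversion (%) * selectivity (%) / 100
Conversion = 68.5%, Selectivity = 85.9%
Y = 68.5 * 85.9 / 100
= 58.8415 %

58.8415 %


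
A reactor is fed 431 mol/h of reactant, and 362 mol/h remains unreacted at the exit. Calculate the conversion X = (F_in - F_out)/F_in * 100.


X = (F_in - F_out) / F_in * 100
Moles reacted = 431 - 362 = 69
X = 69 / 431 * 100
= 0.1601 * 100
= 16.01 %

16.01 %


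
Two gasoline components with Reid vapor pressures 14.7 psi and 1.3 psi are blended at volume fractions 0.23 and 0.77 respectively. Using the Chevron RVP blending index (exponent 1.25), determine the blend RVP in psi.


Chevron index: RVP_blend = (sum xi*RVPi^1.25)^(1/1.25)
RVP^1.25 terms: 0.23 * 14.7^1.25 + 0.77 * 1.3^1.25 = 7.68911
RVP_blend = 7.68911^(1/1.25) = 5.113

5.113 psi


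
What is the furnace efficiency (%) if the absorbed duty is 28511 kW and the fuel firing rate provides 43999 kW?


Furnace efficiency = Q_absorbed / Q_fuel * 100
= 28511 / 43999 * 100 = 64.80

64.80 %


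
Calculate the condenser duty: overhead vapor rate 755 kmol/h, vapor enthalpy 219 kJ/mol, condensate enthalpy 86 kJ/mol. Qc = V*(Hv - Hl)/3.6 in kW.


Qc = 755 * (219 - 86) / 3.6 = 755 * 133 / 3.6 = 27890

27890 kW


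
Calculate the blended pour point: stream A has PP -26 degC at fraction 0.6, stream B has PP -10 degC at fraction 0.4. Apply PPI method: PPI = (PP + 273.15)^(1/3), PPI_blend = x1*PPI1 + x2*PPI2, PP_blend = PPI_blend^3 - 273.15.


PPI_1 = (-26 + 273.15)^(1/3) = 6.275575
PPI_2 = (-10 + 273.15)^(1/3) = 6.408176
PPI_blend = 0.6 * 6.275575 + 0.4 * 6.408176 = 6.328615
PP_blend = 6.328615^3 - 273.15 = 253.4697 - 273.15 = -19.68

-19.68 degC


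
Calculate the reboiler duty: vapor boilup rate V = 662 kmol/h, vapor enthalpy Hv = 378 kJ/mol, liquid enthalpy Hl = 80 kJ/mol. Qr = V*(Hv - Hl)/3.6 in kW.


Qr = 662 * (378 - 80) / 3.6 = 662 * 298 / 3.6 = 54800

54800 kW


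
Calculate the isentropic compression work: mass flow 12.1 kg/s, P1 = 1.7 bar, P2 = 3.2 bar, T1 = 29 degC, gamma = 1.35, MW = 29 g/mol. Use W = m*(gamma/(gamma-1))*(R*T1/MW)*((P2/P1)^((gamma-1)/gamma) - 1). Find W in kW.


Isentropic work: W = m*(gamma/(gamma-1))*(R*T1/MW)*((P2/P1)^((gamma-1)/gamma) - 1)
T1 = 29 + 273.15 = 302.15 K
Pressure ratio = 3.2 / 1.7 = 1.88235
Exponent = (1.35 - 1)/1.35 = 0.259259
(P2/P1)^exp - 1 = 1.88235^0.259259 - 1 = 0.178199
W = 12.1 * 1.35 / 0.35 * 8.314 * 302.15 / 29 * 0.178199 = 720.4

720.4 kW


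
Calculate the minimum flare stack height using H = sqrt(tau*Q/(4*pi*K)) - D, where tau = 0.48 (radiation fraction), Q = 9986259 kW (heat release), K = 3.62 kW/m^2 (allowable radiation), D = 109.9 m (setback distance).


tau*Q/(4*pi*K) = 0.48 * 9986259 / (4 * pi * 3.62) = 105372
sqrt(105372) = 324.611
H = 324.611 - 109.9 = 214.7

214.7 m


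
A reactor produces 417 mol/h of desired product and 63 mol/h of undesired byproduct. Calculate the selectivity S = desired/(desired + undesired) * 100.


Selectivity = desired / (desired + undesired) * 100
Total products = 417 + 63 = 480 mol/h
S = 417 / 480 * 100
= 0.8688 * 100
= 86.88 %

86.88 %


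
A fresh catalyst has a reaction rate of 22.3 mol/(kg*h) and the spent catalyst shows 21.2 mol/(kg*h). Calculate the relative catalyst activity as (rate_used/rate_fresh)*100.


Activity (%) = (rate_used / rate_fresh) * 100
rate_used = 21.2, rate_fresh = 22.3
= (21.2 / 22.3) * 100
= 0.9507 * 100 = 95.07

95.07 %


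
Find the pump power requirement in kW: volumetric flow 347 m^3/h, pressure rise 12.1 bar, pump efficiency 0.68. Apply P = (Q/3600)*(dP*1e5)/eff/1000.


Q = 347 / 3600 = 0.0963889 m^3/s
P = 0.0963889 * (12.1 * 1e5) / 0.68 / 1000 = 171.5

171.5 kW


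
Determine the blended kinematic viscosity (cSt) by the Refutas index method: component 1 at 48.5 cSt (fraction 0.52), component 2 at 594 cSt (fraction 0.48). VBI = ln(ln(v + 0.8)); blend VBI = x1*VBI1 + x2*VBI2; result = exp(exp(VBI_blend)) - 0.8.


Refutas method: VBN_i = 14.534*ln(ln(visc_i + 0.8)) + 10.975, blended linearly by mass fraction; since VBN is linear in VBI_i = ln(ln(visc_i + 0.8)) and the fractions sum to 1, blend VBI directly: visc = exp(exp(VBI_blend)) - 0.8
VBI_1 = ln(ln(48.5 + 0.8)) = 1.36044
VBI_2 = ln(ln(594 + 0.8)) = 1.85446
VBI_blend = 0.52 * 1.36044 + 0.48 * 1.85446 = 1.59757
visc_blend = exp(exp(1.59757)) - 0.8 = 139.1

139.1 cSt


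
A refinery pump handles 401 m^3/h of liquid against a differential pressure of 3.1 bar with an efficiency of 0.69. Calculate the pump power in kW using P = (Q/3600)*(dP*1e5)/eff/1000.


Q = 401 / 3600 = 0.111389 m^3/s
P = 0.111389 * (3.1 * 1e5) / 0.69 / 1000 = 50.04

50.04 kW


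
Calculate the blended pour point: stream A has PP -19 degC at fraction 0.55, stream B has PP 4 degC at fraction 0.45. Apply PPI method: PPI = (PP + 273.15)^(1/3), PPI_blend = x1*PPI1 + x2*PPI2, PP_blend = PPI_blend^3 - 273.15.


PPI_1 = (-19 + 273.15)^(1/3) = 6.334272
PPI_2 = (4 + 273.15)^(1/3) = 6.51986
PPI_blend = 0.55 * 6.334272 + 0.45 * 6.51986 = 6.417787
PP_blend = 6.417787^3 - 273.15 = 264.3357 - 273.15 = -8.81

-8.81 degC


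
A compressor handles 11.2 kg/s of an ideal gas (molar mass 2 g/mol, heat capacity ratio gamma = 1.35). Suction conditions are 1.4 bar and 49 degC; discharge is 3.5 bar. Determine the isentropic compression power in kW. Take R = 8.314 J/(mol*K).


Isentropic work: W = m*(gamma/(gamma-1))*(R*T1/MW)*((P2/P1)^((gamma-1)/gamma) - 1)
T1 = 49 + 273.15 = 322.15 K
Pressure ratio = 3.5 / 1.4 = 2.5
Exponent = (1.35 - 1)/1.35 = 0.259259
(P2/P1)^exp - 1 = 2.5^0.259259 - 1 = 0.268147
W = 11.2 * 1.35 / 0.35 * 8.314 * 322.15 / 2 * 0.268147 = 15510

15510 kW


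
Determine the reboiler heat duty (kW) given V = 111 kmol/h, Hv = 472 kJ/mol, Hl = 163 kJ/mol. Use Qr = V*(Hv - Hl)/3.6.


Qr = 111 * (472 - 163) / 3.6 = 111 * 309 / 3.6 = 9528

9528 kW


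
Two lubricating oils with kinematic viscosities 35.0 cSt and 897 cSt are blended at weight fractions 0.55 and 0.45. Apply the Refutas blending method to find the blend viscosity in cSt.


Refutas method: VBN_i = 14.534*ln(ln(visc_i + 0.8)) + 10.975, blended linearly by mass fraction; since VBN is linear in VBI_i = ln(ln(visc_i + 0.8)) and the fractions sum to 1, blend VBI directly: visc = exp(exp(VBI_blend)) - 0.8
VBI_1 = ln(ln(35.0 + 0.8)) = 1.27479
VBI_2 = ln(ln(897 + 0.8)) = 1.91691
VBI_blend = 0.55 * 1.27479 + 0.45 * 1.91691 = 1.56374
visc_blend = exp(exp(1.56374)) - 0.8 = 117.9

117.9 cSt
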